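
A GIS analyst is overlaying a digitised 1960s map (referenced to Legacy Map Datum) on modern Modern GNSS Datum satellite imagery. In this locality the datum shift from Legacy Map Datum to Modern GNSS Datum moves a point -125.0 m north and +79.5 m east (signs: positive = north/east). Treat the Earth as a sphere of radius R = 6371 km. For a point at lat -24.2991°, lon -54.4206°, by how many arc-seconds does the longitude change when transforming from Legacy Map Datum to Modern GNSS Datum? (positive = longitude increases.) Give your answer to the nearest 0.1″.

At latitude -24.2991°, cos φ = 0.911410.
One radian of longitude at latitude φ spans R cos φ, so Δλ = ΔE / (R cos φ) = 79.5 / (6371000 × 0.911410) = 1.3691e-05 rad = 2.824″.

Δλ = 2.8″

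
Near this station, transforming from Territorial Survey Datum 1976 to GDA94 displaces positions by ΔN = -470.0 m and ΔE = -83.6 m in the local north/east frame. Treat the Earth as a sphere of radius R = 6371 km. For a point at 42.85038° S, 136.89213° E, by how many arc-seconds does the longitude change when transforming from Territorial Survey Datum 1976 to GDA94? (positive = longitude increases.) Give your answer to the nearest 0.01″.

Δλ = -3.69″

At latitude -42.85038°, cos φ = 0.733132.
One radian of longitude at latitude φ spans R cos φ, so Δλ = ΔE / (R cos φ) = -83.6 / (6371000 × 0.733132) = -1.7898e-05 rad = -3.692″.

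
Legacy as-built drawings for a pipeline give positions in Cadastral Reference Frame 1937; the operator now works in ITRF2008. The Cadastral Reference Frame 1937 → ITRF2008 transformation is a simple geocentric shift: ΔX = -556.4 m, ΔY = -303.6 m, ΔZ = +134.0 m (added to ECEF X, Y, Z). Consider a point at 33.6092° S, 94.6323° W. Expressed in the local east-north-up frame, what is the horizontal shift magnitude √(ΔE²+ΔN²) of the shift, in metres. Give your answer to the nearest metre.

At φ = -33.6092°, λ = -94.6323°: sin φ = -0.553525, cos φ = 0.832832, sin λ = -0.996734, cos λ = -0.080761.
ΔE = −sin λ·ΔX + cos λ·ΔY = −(-0.996734)·(-556.4) + (-0.080761)·(-303.6) = -530.06 m.
ΔN = −sin φ cos λ·ΔX − sin φ sin λ·ΔY + cos φ·ΔZ = −(-0.553525)(-0.080761)(-556.4) − (-0.553525)(-0.996734)(-303.6) + (0.832832)(134.0) = 303.97 m.
Horizontal magnitude = √(ΔE² + ΔN²) = √((-530.06)² + 303.97²) = 611.04 m.

611 m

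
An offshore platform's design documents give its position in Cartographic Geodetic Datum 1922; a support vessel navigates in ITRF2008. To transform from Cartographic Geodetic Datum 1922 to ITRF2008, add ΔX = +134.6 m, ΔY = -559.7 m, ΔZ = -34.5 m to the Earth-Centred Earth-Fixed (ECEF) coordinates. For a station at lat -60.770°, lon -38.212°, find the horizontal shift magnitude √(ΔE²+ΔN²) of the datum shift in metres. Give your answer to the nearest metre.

519 m

At φ = -60.770°, λ = -38.212°: sin φ = -0.872667, cos φ = 0.488317, sin λ = -0.618573, cos λ = 0.785727.
ΔE = −sin λ·ΔX + cos λ·ΔY = −(-0.618573)·(134.6) + (0.785727)·(-559.7) = -356.51 m.
ΔN = −sin φ cos λ·ΔX − sin φ sin λ·ΔY + cos φ·ΔZ = −(-0.872667)(0.785727)(134.6) − (-0.872667)(-0.618573)(-559.7) + (0.488317)(-34.5) = 377.58 m.
Horizontal magnitude = √(ΔE² + ΔN²) = √((-356.51)² + 377.58²) = 519.29 m.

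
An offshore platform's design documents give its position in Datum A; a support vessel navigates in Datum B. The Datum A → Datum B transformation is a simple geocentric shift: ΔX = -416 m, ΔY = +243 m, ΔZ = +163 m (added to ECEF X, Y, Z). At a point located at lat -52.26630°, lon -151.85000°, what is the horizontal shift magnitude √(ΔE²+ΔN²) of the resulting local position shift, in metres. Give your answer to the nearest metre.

The local east axis at (φ, λ) is (−sin λ, cos λ, 0), so ΔE = −sin(-151.85000°)·(-416) + cos(-151.85000°)·243 = -410.52 m.
The local north axis is (−sin φ cos λ, −sin φ sin λ, cos φ), giving ΔN = 290.084 − 90.667 + 99.755 = 299.17 m.
Horizontal magnitude = √(ΔE² + ΔN²) = √((-410.52)² + 299.17²) = 507.97 m.

508 m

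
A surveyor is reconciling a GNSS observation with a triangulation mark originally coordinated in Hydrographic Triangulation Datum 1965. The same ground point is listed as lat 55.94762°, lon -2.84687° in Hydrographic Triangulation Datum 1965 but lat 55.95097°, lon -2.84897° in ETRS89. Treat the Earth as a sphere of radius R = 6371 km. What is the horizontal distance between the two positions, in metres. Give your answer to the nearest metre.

395 m

Δφ = 55.95097° − 55.94762° = +0.00335°; Δλ = -2.84897° − -2.84687° = -0.00210°.
1° along a meridian = πR/180 = 111195 m.
ΔN = Δφ × 111195 = 372.5 m; ΔE = Δλ × 111195 × cos(55.94762°) = -0.00210 × 111195 × 0.559951 = -130.8 m.
Distance = √(ΔE² + ΔN²) = √((-130.8)² + 372.5²) = 394.8 m.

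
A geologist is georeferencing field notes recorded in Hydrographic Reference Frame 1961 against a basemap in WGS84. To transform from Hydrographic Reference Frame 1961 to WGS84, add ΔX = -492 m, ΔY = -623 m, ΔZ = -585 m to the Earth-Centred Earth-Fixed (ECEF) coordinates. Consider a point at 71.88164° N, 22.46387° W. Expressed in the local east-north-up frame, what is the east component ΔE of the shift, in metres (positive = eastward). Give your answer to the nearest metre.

ΔE = -764 m

The local east axis at (φ, λ) is (−sin λ, cos λ, 0), so ΔE = −sin(-22.46387°)·(-492) + cos(-22.46387°)·(-623) = -763.72 m.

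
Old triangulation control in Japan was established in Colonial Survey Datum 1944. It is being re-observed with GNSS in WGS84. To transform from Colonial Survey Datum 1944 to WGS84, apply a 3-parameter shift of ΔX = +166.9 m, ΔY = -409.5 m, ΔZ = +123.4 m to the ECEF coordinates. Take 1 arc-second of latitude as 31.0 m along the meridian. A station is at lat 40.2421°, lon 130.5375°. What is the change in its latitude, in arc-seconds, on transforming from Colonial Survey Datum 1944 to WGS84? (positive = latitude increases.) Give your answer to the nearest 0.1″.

sin φ = 0.646019, cos φ = 0.763322, sin λ = 0.759981, cos λ = -0.649946.
North component: ΔN = −sin φ cos λ·ΔX − sin φ sin λ·ΔY + cos φ·ΔZ = −(0.646019)(-0.649946)(166.9) − (0.646019)(0.759981)(-409.5) + (0.763322)(123.4) = 365.32 m.
1° of latitude spans 3600 × 31.00 = 111600 m, so Δφ = 365.32 / 111600 × 3600 = 11.785″.

Δφ = 11.8″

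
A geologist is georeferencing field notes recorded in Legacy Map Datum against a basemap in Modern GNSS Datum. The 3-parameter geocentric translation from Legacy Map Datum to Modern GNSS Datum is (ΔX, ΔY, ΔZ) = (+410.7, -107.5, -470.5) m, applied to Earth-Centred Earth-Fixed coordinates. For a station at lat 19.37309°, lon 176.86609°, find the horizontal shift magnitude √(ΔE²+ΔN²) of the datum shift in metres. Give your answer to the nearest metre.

The local east axis at (φ, λ) is (−sin λ, cos λ, 0), so ΔE = −sin(176.86609°)·410.7 + cos(176.86609°)·(-107.5) = 84.89 m.
The local north axis is (−sin φ cos λ, −sin φ sin λ, cos φ), giving ΔN = 136.033 + 1.950 − 443.860 = -305.88 m.
Horizontal magnitude = √(ΔE² + ΔN²) = √(84.89² + (-305.88)²) = 317.44 m.

317 m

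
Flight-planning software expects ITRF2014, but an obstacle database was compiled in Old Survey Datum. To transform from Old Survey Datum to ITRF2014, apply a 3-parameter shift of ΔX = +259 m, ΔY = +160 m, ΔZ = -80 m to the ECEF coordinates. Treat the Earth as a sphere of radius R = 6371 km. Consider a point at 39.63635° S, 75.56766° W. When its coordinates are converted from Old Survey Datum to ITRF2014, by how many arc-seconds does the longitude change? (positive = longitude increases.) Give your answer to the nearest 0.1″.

sin φ = -0.637913, cos φ = 0.770109, sin λ = -0.968443, cos λ = 0.249237.
East component: ΔE = −sin λ·ΔX + cos λ·ΔY = −(-0.968443)(259) + (0.249237)(160) = 290.70 m.
1° of latitude spans πR/180 = 111195 m; at latitude φ, 1° of longitude spans that × cos φ = 85632.2 m, so Δλ = 290.70 / 85632.2 × 3600 = 12.221″.

Δλ = 12.2″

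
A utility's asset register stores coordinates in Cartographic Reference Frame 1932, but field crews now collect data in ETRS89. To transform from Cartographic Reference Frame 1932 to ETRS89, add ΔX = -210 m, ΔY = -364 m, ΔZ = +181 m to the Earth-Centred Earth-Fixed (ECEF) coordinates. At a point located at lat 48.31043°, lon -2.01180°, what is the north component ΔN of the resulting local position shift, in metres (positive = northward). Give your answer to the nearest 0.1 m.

At φ = 48.31043°, λ = -2.01180°: sin φ = 0.746759, cos φ = 0.665094, sin λ = -0.035105, cos λ = 0.999384.
ΔN = −sin φ cos λ·ΔX − sin φ sin λ·ΔY + cos φ·ΔZ = −(0.746759)(0.999384)(-210) − (0.746759)(-0.035105)(-364) + (0.665094)(181) = 267.56 m.

ΔN = 267.6 m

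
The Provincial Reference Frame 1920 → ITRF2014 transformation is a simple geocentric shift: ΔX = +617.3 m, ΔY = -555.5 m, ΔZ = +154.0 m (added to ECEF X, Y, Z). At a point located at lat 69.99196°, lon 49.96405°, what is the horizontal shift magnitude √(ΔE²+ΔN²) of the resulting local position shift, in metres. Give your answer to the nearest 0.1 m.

At φ = 69.99196°, λ = 49.96405°: sin φ = 0.939645, cos φ = 0.342152, sin λ = 0.765641, cos λ = 0.643268.
ΔE = −sin λ·ΔX + cos λ·ΔY = −(0.765641)·(617.3) + (0.643268)·(-555.5) = -829.97 m.
ΔN = −sin φ cos λ·ΔX − sin φ sin λ·ΔY + cos φ·ΔZ = −(0.939645)(0.643268)(617.3) − (0.939645)(0.765641)(-555.5) + (0.342152)(154.0) = 79.21 m.
Horizontal magnitude = √(ΔE² + ΔN²) = √((-829.97)² + 79.21²) = 833.74 m.

833.7 m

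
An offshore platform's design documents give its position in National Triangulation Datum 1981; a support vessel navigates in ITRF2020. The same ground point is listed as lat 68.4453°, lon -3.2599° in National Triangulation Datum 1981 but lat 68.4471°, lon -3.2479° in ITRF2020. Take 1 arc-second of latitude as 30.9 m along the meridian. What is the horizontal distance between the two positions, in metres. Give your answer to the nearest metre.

Δφ = 68.4471° − 68.4453° = +0.0018°; Δλ = -3.2479° − -3.2599° = +0.0120°.
1° of latitude = 3600 × 30.90 = 111240 m.
ΔN = Δφ × 111240 = 200.2 m; ΔE = Δλ × 111240 × cos(68.4453°) = +0.0120 × 111240 × 0.367389 = 490.4 m.
Distance = √(ΔE² + ΔN²) = √(490.4² + 200.2²) = 529.7 m.

530 m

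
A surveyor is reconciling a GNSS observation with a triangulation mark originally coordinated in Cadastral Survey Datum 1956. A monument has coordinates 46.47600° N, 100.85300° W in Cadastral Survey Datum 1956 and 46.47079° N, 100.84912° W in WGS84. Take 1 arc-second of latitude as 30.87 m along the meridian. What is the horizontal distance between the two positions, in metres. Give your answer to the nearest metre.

651 m

Δφ = 46.47079° − 46.47600° = -0.00521°; Δλ = -100.84912° − -100.85300° = +0.00388°.
1° of latitude = 3600 × 30.87 = 111132 m.
ΔN = Δφ × 111132 = -579.0 m; ΔE = Δλ × 111132 × cos(46.47600°) = +0.00388 × 111132 × 0.688658 = 296.9 m.
Distance = √(ΔE² + ΔN²) = √(296.9² + (-579.0)²) = 650.7 m.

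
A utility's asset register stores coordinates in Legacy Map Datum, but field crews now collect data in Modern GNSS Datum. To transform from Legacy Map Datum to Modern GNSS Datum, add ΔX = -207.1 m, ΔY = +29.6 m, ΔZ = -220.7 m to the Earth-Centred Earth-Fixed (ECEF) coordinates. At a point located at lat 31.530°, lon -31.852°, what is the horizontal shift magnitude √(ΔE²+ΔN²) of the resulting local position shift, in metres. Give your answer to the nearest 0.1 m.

At φ = 31.530°, λ = -31.852°: sin φ = 0.522945, cos φ = 0.852366, sin λ = -0.527727, cos λ = 0.849414.
ΔE = −sin λ·ΔX + cos λ·ΔY = −(-0.527727)·(-207.1) + (0.849414)·(29.6) = -84.15 m.
ΔN = −sin φ cos λ·ΔX − sin φ sin λ·ΔY + cos φ·ΔZ = −(0.522945)(0.849414)(-207.1) − (0.522945)(-0.527727)(29.6) + (0.852366)(-220.7) = -87.96 m.
Horizontal magnitude = √(ΔE² + ΔN²) = √((-84.15)² + (-87.96)²) = 121.73 m.

121.7 m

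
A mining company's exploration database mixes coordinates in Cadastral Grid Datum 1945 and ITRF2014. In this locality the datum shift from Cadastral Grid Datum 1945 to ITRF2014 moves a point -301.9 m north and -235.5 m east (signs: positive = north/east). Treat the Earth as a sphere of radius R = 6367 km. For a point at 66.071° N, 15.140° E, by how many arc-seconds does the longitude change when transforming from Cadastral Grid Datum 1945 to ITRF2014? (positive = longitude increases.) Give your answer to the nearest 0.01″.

Δλ = -18.81″

At latitude 66.071°, cos φ = 0.405604.
One radian of longitude at latitude φ spans R cos φ, so Δλ = ΔE / (R cos φ) = -235.5 / (6367000 × 0.405604) = -9.1191e-05 rad = -18.810″.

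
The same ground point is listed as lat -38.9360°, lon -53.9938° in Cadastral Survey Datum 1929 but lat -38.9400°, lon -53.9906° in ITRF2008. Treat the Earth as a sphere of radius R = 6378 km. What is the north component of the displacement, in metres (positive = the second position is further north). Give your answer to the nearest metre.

ΔN = -445 m

Δφ = -38.9400° − -38.9360° = -0.0040°; Δλ = -53.9906° − -53.9938° = +0.0032°.
1° along a meridian = πR/180 = 111317 m.
ΔN = Δφ × 111317 = -445.3 m; ΔE = Δλ × 111317 × cos(-38.9360°) = +0.0032 × 111317 × 0.777848 = 277.1 m.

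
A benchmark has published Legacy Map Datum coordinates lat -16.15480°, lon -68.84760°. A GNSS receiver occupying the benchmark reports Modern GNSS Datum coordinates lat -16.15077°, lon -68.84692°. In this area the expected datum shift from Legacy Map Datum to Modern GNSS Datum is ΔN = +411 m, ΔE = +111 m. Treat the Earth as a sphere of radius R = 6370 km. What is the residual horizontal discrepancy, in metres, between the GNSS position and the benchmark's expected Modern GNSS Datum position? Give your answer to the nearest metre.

Observed coordinate differences: Δφ = +0.00403°, Δλ = +0.00068°.
Converting to metres (1° lat = 111177 m, cos φ = 0.960513): observed ΔN = 448.0 m, observed ΔE = 72.6 m.
Subtracting the expected shift leaves a residual of 448.0 − (411) = 37.0 m north and 72.6 − (111) = -38.4 m east.
Residual distance = √(37.0² + (-38.4)²) = 53.3 m.

53 m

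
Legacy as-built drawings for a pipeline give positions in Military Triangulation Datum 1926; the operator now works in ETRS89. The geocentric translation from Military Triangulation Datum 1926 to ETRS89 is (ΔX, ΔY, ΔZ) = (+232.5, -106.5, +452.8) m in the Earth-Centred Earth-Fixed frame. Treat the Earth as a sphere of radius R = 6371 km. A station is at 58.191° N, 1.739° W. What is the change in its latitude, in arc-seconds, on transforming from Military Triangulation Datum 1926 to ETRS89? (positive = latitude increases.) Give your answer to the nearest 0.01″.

sin φ = 0.849810, cos φ = 0.527089, sin λ = -0.030347, cos λ = 0.999539.
North component: ΔN = −sin φ cos λ·ΔX − sin φ sin λ·ΔY + cos φ·ΔZ = −(0.849810)(0.999539)(232.5) − (0.849810)(-0.030347)(-106.5) + (0.527089)(452.8) = 38.43 m.
1° of latitude spans πR/180 = 111195 m, so Δφ = 38.43 / 111195 × 3600 = 1.244″.

Δφ = 1.24″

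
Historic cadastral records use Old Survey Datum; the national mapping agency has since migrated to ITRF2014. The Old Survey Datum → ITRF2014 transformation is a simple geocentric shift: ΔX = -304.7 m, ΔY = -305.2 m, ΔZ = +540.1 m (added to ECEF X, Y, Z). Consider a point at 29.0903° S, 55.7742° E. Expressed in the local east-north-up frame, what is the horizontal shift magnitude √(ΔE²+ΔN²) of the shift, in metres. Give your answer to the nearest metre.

At φ = -29.0903°, λ = 55.7742°: sin φ = -0.486187, cos φ = 0.873855, sin λ = 0.826827, cos λ = 0.562456.
ΔE = −sin λ·ΔX + cos λ·ΔY = −(0.826827)·(-304.7) + (0.562456)·(-305.2) = 80.27 m.
ΔN = −sin φ cos λ·ΔX − sin φ sin λ·ΔY + cos φ·ΔZ = −(-0.486187)(0.562456)(-304.7) − (-0.486187)(0.826827)(-305.2) + (0.873855)(540.1) = 265.96 m.
Horizontal magnitude = √(ΔE² + ΔN²) = √(80.27² + 265.96²) = 277.81 m.

278 m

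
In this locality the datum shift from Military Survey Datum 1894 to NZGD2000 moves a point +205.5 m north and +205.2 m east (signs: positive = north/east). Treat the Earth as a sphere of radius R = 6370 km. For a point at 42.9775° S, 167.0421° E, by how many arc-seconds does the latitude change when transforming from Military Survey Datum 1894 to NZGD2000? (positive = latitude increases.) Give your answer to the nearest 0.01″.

Δφ = 6.65″

On a sphere of radius R, 1 rad of latitude = R, so Δφ = ΔN / R = 205.5 / 6370000 = 3.2261e-05 rad = 6.654″.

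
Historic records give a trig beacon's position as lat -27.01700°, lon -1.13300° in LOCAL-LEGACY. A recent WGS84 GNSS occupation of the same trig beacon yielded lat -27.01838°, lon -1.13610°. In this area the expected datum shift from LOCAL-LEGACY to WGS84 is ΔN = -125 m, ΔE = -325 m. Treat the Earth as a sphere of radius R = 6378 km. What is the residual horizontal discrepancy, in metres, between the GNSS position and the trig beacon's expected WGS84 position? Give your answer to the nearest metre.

Observed coordinate differences: Δφ = -0.00138°, Δλ = -0.00310°.
Converting to metres (1° lat = 111317 m, cos φ = 0.890872): observed ΔN = -153.6 m, observed ΔE = -307.4 m.
Subtracting the expected shift leaves a residual of -153.6 − (-125) = -28.6 m north and -307.4 − (-325) = 17.6 m east.
Residual distance = √((-28.6)² + 17.6²) = 33.6 m.

34 m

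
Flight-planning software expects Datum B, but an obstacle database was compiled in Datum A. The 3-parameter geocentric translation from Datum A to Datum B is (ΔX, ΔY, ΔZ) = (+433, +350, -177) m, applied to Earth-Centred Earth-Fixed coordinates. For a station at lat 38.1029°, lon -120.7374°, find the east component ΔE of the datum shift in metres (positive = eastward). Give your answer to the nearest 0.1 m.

The local east axis at (φ, λ) is (−sin λ, cos λ, 0), so ΔE = −sin(-120.7374°)·433 + cos(-120.7374°)·350 = 193.29 m.

ΔE = 193.3 m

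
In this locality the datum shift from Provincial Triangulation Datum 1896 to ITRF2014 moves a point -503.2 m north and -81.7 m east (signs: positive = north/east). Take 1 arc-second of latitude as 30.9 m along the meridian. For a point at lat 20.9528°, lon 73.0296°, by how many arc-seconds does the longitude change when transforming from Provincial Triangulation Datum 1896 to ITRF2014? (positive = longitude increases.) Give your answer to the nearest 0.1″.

At latitude 20.9528°, cos φ = 0.933875.
1″ of longitude at this latitude = 30.90 × cos φ = 28.8567 m, so Δλ = -81.7 / 28.8567 = -2.831″.

Δλ = -2.8″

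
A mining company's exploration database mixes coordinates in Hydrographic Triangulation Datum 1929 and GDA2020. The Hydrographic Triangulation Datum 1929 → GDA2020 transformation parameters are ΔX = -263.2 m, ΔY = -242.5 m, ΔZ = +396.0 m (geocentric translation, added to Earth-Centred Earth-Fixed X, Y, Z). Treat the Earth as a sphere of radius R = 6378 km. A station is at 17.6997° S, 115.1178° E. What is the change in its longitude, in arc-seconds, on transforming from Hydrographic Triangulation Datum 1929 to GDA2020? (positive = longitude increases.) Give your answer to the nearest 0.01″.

sin φ = -0.304028, cos φ = 0.952663, sin λ = 0.905437, cos λ = -0.424481.
East component: ΔE = −sin λ·ΔX + cos λ·ΔY = −(0.905437)(-263.2) + (-0.424481)(-242.5) = 341.25 m.
1° of latitude spans πR/180 = 111317 m; at latitude φ, 1° of longitude spans that × cos φ = 106047.7 m, so Δλ = 341.25 / 106047.7 × 3600 = 11.584″.

Δλ = 11.58″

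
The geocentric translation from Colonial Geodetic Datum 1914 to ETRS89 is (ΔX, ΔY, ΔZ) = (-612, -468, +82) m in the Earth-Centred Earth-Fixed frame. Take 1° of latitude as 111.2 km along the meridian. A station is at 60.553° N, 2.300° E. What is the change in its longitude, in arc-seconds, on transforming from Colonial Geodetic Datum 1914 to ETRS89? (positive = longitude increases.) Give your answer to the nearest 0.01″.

Δλ = -29.18″

sin φ = 0.870811, cos φ = 0.491618, sin λ = 0.040132, cos λ = 0.999194.
East component: ΔE = −sin λ·ΔX + cos λ·ΔY = −(0.040132)(-612) + (0.999194)(-468) = -443.06 m.
1° of latitude spans 111200 m; at latitude φ, 1° of longitude spans that × cos φ = 54667.9 m, so Δλ = -443.06 / 54667.9 × 3600 = -29.177″.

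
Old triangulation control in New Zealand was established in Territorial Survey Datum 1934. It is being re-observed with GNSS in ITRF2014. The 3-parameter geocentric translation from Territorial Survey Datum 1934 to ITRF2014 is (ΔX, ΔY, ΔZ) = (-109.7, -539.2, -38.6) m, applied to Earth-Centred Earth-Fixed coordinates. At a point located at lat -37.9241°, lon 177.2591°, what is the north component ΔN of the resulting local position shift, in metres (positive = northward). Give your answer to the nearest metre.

ΔN = 21 m

The local north axis is (−sin φ cos λ, −sin φ sin λ, cos φ), giving ΔN = 67.346 − 15.847 − 30.449 = 21.05 m.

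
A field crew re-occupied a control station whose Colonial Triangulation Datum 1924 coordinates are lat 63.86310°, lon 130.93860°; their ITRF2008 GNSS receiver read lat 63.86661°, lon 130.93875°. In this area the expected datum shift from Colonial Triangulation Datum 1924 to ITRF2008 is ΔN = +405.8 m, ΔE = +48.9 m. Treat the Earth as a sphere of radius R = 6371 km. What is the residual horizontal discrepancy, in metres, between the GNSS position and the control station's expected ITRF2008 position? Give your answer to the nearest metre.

44 m

Observed coordinate differences: Δφ = +0.00351°, Δλ = +0.00015°.
Converting to metres (1° lat = 111195 m, cos φ = 0.440517): observed ΔN = 390.3 m, observed ΔE = 7.3 m.
Subtracting the expected shift leaves a residual of 390.3 − (405.8) = -15.5 m north and 7.3 − (48.9) = -41.6 m east.
Residual distance = √((-15.5)² + (-41.6)²) = 44.4 m.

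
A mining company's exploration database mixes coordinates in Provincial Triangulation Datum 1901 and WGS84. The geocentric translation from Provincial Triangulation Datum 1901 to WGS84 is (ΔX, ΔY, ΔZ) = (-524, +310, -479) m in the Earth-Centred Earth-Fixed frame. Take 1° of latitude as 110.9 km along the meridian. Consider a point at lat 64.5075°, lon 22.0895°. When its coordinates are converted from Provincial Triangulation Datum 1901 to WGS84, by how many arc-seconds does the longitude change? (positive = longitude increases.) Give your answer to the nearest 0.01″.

Δλ = 36.53″

sin φ = 0.902642, cos φ = 0.430393, sin λ = 0.376054, cos λ = 0.926598.
East component: ΔE = −sin λ·ΔX + cos λ·ΔY = −(0.376054)(-524) + (0.926598)(310) = 484.30 m.
1° of latitude spans 110900 m; at latitude φ, 1° of longitude spans that × cos φ = 47730.6 m, so Δλ = 484.30 / 47730.6 × 3600 = 36.527″.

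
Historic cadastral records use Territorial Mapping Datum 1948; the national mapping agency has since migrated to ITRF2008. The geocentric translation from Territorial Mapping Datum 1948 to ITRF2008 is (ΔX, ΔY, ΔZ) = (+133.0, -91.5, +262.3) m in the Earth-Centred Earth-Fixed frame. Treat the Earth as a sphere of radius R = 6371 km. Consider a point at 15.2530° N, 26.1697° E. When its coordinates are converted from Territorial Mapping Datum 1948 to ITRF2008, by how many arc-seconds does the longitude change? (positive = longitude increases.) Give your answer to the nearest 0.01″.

Δλ = -4.72″

sin φ = 0.263082, cos φ = 0.964774, sin λ = 0.441031, cos λ = 0.897492.
East component: ΔE = −sin λ·ΔX + cos λ·ΔY = −(0.441031)(133.0) + (0.897492)(-91.5) = -140.78 m.
1° of latitude spans πR/180 = 111195 m; at latitude φ, 1° of longitude spans that × cos φ = 107277.9 m, so Δλ = -140.78 / 107277.9 × 3600 = -4.724″.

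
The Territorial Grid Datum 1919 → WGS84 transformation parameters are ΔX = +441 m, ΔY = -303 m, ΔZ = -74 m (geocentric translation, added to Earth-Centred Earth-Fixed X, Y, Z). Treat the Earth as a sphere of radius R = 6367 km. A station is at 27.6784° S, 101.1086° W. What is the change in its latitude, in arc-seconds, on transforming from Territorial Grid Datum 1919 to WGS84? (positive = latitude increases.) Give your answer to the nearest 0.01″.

Δφ = 1.07″

sin φ = -0.464508, cos φ = 0.885569, sin λ = -0.981264, cos λ = -0.192669.
North component: ΔN = −sin φ cos λ·ΔX − sin φ sin λ·ΔY + cos φ·ΔZ = −(-0.464508)(-0.192669)(441) − (-0.464508)(-0.981264)(-303) + (0.885569)(-74) = 33.11 m.
1° of latitude spans πR/180 = 111125 m, so Δφ = 33.11 / 111125 × 3600 = 1.073″.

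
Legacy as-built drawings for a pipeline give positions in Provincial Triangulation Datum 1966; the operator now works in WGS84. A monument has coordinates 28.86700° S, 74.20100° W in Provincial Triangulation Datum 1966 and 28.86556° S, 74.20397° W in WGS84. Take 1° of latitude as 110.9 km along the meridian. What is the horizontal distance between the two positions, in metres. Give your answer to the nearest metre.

330 m

Δφ = -28.86556° − -28.86700° = +0.00144°; Δλ = -74.20397° − -74.20100° = -0.00297°.
ΔN = Δφ × 110900 = 159.7 m; ΔE = Δλ × 110900 × cos(-28.86700°) = -0.00297 × 110900 × 0.875743 = -288.4 m.
Distance = √(ΔE² + ΔN²) = √((-288.4)² + 159.7²) = 329.7 m.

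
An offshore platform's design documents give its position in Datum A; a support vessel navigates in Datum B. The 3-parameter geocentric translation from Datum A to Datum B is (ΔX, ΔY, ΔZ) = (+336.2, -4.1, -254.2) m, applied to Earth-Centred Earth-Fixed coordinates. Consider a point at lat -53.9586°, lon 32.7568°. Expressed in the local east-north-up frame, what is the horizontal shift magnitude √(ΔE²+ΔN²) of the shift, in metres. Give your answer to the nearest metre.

At φ = -53.9586°, λ = 32.7568°: sin φ = -0.808592, cos φ = 0.588370, sin λ = 0.541074, cos λ = 0.840975.
ΔE = −sin λ·ΔX + cos λ·ΔY = −(0.541074)·(336.2) + (0.840975)·(-4.1) = -185.36 m.
ΔN = −sin φ cos λ·ΔX − sin φ sin λ·ΔY + cos φ·ΔZ = −(-0.808592)(0.840975)(336.2) − (-0.808592)(0.541074)(-4.1) + (0.588370)(-254.2) = 77.26 m.
Horizontal magnitude = √(ΔE² + ΔN²) = √((-185.36)² + 77.26²) = 200.81 m.

201 m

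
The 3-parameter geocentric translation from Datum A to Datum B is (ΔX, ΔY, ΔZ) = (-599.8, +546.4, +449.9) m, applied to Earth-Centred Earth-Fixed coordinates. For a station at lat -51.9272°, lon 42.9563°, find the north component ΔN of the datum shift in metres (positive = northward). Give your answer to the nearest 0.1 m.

ΔN = 225.0 m

At φ = -51.9272°, λ = 42.9563°: sin φ = -0.787228, cos φ = 0.616662, sin λ = 0.681440, cos λ = 0.731874.
ΔN = −sin φ cos λ·ΔX − sin φ sin λ·ΔY + cos φ·ΔZ = −(-0.787228)(0.731874)(-599.8) − (-0.787228)(0.681440)(546.4) + (0.616662)(449.9) = 224.98 m.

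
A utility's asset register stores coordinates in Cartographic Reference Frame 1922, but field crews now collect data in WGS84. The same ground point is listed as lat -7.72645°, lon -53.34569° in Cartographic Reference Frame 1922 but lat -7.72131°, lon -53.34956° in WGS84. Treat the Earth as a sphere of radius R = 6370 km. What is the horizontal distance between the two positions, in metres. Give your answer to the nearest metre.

Δφ = -7.72131° − -7.72645° = +0.00514°; Δλ = -53.34956° − -53.34569° = -0.00387°.
1° along a meridian = πR/180 = 111177 m.
ΔN = Δφ × 111177 = 571.5 m; ΔE = Δλ × 111177 × cos(-7.72645°) = -0.00387 × 111177 × 0.990921 = -426.4 m.
Distance = √(ΔE² + ΔN²) = √((-426.4)² + 571.5²) = 713.0 m.

713 m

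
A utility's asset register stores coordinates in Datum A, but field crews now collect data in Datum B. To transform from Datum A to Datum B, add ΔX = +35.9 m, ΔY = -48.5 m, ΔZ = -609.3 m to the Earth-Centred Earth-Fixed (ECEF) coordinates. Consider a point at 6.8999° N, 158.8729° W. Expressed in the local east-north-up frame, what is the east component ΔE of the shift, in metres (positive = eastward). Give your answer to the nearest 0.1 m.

The local east axis at (φ, λ) is (−sin λ, cos λ, 0), so ΔE = −sin(-158.8729°)·35.9 + cos(-158.8729°)·(-48.5) = 58.18 m.

ΔE = 58.2 m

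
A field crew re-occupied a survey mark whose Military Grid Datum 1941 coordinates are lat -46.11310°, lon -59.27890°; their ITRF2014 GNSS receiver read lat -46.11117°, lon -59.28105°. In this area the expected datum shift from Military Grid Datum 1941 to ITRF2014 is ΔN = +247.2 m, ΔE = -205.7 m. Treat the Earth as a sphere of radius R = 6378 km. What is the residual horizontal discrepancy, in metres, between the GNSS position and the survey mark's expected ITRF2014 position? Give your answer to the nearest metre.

51 m

Observed coordinate differences: Δφ = +0.00193°, Δλ = -0.00215°.
Converting to metres (1° lat = 111317 m, cos φ = 0.693237): observed ΔN = 214.8 m, observed ΔE = -165.9 m.
Subtracting the expected shift leaves a residual of 214.8 − (247.2) = -32.4 m north and -165.9 − (-205.7) = 39.8 m east.
Residual distance = √((-32.4)² + 39.8²) = 51.3 m.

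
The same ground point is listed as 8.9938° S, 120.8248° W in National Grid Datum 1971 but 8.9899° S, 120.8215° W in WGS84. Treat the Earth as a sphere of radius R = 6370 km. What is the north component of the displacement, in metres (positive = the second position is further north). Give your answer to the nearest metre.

Δφ = -8.9899° − -8.9938° = +0.0039°; Δλ = -120.8215° − -120.8248° = +0.0033°.
1° along a meridian = πR/180 = 111177 m.
ΔN = Δφ × 111177 = 433.6 m; ΔE = Δλ × 111177 × cos(-8.9938°) = +0.0033 × 111177 × 0.987705 = 362.4 m.

ΔN = 434 m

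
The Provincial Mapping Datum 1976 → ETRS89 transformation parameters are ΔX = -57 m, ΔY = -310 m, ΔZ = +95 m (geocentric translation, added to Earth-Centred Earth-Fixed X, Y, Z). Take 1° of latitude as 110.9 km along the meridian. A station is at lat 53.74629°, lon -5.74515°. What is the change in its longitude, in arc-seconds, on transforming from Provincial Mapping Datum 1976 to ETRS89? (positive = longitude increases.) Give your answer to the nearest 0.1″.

Δλ = -17.2″

sin φ = 0.806406, cos φ = 0.591362, sin λ = -0.100104, cos λ = 0.994977.
East component: ΔE = −sin λ·ΔX + cos λ·ΔY = −(-0.100104)(-57) + (0.994977)(-310) = -314.15 m.
1° of latitude spans 110900 m; at latitude φ, 1° of longitude spans that × cos φ = 65582.0 m, so Δλ = -314.15 / 65582.0 × 3600 = -17.245″.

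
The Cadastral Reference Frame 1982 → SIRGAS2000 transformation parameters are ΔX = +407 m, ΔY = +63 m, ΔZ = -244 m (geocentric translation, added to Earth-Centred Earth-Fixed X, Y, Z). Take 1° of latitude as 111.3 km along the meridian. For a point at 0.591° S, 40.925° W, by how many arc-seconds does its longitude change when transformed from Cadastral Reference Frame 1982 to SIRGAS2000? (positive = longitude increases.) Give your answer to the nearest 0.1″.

sin φ = -0.010315, cos φ = 0.999947, sin λ = -0.655071, cos λ = 0.755568.
East component: ΔE = −sin λ·ΔX + cos λ·ΔY = −(-0.655071)(407) + (0.755568)(63) = 314.21 m.
1° of latitude spans 111300 m; at latitude φ, 1° of longitude spans that × cos φ = 111294.1 m, so Δλ = 314.21 / 111294.1 × 3600 = 10.164″.

Δλ = 10.2″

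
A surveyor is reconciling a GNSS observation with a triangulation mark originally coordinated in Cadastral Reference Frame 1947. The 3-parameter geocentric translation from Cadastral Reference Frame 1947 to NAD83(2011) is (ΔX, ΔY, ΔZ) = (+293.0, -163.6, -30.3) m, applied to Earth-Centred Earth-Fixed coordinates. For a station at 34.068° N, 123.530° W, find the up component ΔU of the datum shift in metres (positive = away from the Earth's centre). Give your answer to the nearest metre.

At φ = 34.068°, λ = -123.530°: sin φ = 0.560176, cos φ = 0.828373, sin λ = -0.833597, cos λ = -0.552374.
ΔU = cos φ cos λ·ΔX + cos φ sin λ·ΔY + sin φ·ΔZ = (0.828373)(-0.552374)(293.0) + (0.828373)(-0.833597)(-163.6) + (0.560176)(-30.3) = -38.07 m.

ΔU = -38 m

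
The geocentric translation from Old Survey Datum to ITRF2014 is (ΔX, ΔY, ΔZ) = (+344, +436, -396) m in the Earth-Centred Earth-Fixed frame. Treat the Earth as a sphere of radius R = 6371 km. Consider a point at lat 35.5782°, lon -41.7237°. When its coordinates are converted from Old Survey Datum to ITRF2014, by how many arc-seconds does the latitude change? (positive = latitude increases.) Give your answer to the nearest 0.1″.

sin φ = 0.581814, cos φ = 0.813322, sin λ = -0.665539, cos λ = 0.746363.
North component: ΔN = −sin φ cos λ·ΔX − sin φ sin λ·ΔY + cos φ·ΔZ = −(0.581814)(0.746363)(344) − (0.581814)(-0.665539)(436) + (0.813322)(-396) = -302.63 m.
1° of latitude spans πR/180 = 111195 m, so Δφ = -302.63 / 111195 × 3600 = -9.798″.

Δφ = -9.8″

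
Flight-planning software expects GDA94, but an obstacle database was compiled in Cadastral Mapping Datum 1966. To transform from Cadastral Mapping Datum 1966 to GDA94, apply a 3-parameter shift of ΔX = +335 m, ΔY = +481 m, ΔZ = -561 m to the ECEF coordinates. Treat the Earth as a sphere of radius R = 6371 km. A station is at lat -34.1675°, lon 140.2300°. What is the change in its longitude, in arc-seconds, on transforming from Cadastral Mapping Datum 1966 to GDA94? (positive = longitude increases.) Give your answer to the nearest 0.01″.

sin φ = -0.561614, cos φ = 0.827399, sin λ = 0.639707, cos λ = -0.768619.
East component: ΔE = −sin λ·ΔX + cos λ·ΔY = −(0.639707)(335) + (-0.768619)(481) = -584.01 m.
1° of latitude spans πR/180 = 111195 m; at latitude φ, 1° of longitude spans that × cos φ = 92002.6 m, so Δλ = -584.01 / 92002.6 × 3600 = -22.852″.

Δλ = -22.85″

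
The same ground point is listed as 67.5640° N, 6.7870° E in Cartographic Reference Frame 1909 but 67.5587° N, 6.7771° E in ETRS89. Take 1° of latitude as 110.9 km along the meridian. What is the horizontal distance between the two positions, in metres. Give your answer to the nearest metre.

Δφ = 67.5587° − 67.5640° = -0.0053°; Δλ = 6.7771° − 6.7870° = -0.0099°.
ΔN = Δφ × 110900 = -587.8 m; ΔE = Δλ × 110900 × cos(67.5640°) = -0.0099 × 110900 × 0.381651 = -419.0 m.
Distance = √(ΔE² + ΔN²) = √((-419.0)² + (-587.8)²) = 721.8 m.

722 m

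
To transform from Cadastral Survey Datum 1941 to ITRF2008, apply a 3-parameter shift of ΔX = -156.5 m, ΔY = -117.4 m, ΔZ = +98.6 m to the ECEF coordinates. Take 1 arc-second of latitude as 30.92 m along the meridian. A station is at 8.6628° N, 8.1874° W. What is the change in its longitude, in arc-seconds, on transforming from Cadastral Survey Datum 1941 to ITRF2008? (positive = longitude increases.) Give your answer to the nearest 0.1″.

Δλ = -4.5″

sin φ = 0.150619, cos φ = 0.988592, sin λ = -0.142411, cos λ = 0.989808.
East component: ΔE = −sin λ·ΔX + cos λ·ΔY = −(-0.142411)(-156.5) + (0.989808)(-117.4) = -138.49 m.
1° of latitude spans 3600 × 30.92 = 111312 m; at latitude φ, 1° of longitude spans that × cos φ = 110042.1 m, so Δλ = -138.49 / 110042.1 × 3600 = -4.531″.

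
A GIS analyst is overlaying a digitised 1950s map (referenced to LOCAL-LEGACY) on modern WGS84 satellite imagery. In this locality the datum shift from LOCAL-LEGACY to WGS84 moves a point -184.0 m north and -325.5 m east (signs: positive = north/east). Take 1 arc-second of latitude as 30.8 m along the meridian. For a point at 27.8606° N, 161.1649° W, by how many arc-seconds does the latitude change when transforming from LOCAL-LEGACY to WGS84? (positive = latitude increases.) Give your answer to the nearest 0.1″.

1″ of latitude = 30.80 m, so Δφ = -184.0 / 30.80 = -5.974″.

Δφ = -6.0″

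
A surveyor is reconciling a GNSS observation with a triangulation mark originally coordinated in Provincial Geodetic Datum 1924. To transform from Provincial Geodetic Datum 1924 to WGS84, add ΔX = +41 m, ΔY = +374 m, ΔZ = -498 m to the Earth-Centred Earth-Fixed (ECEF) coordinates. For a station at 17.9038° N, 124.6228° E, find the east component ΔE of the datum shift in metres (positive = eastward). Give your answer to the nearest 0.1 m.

ΔE = -246.2 m

The local east axis at (φ, λ) is (−sin λ, cos λ, 0), so ΔE = −sin(124.6228°)·41 + cos(124.6228°)·374 = -246.24 m.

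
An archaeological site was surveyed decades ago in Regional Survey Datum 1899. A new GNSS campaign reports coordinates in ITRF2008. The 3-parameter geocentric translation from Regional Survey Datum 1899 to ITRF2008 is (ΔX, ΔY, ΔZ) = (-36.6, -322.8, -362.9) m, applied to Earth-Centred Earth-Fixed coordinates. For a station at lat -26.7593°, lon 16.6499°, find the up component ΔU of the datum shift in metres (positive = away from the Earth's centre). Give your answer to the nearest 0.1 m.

ΔU = 49.5 m

At φ = -26.7593°, λ = 16.6499°: sin φ = -0.450243, cos φ = 0.892906, sin λ = 0.286523, cos λ = 0.958073.
ΔU = cos φ cos λ·ΔX + cos φ sin λ·ΔY + sin φ·ΔZ = (0.892906)(0.958073)(-36.6) + (0.892906)(0.286523)(-322.8) + (-0.450243)(-362.9) = 49.50 m.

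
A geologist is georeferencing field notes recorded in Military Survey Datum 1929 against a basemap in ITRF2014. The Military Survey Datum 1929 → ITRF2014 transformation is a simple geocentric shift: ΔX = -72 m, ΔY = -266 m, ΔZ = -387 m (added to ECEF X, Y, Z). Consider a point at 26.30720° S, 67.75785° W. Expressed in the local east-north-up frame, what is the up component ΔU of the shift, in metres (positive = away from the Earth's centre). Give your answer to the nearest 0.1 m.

ΔU = 367.8 m

The local up (radial) axis is (cos φ cos λ, cos φ sin λ, sin φ), giving ΔU = -24.431 + 220.708 + 171.512 = 367.79 m.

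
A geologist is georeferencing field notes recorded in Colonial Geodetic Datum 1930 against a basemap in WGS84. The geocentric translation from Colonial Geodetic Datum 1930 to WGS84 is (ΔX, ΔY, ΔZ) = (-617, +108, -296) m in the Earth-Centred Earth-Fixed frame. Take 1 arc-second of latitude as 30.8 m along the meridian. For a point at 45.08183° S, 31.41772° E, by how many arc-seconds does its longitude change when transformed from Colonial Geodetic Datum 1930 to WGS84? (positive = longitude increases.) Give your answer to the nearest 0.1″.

sin φ = -0.708116, cos φ = 0.706096, sin λ = 0.521274, cos λ = 0.853390.
East component: ΔE = −sin λ·ΔX + cos λ·ΔY = −(0.521274)(-617) + (0.853390)(108) = 413.79 m.
1° of latitude spans 3600 × 30.80 = 110880 m; at latitude φ, 1° of longitude spans that × cos φ = 78291.9 m, so Δλ = 413.79 / 78291.9 × 3600 = 19.027″.

Δλ = 19.0″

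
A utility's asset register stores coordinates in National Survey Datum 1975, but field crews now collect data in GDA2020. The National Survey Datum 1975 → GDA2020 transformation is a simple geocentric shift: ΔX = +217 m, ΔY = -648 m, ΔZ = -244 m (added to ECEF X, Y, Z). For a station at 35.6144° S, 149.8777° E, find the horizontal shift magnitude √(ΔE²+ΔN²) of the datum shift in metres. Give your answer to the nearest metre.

672 m

At φ = -35.6144°, λ = 149.8777°: sin φ = -0.582327, cos φ = 0.812954, sin λ = 0.501847, cos λ = -0.864956.
ΔE = −sin λ·ΔX + cos λ·ΔY = −(0.501847)·(217) + (-0.864956)·(-648) = 451.59 m.
ΔN = −sin φ cos λ·ΔX − sin φ sin λ·ΔY + cos φ·ΔZ = −(-0.582327)(-0.864956)(217) − (-0.582327)(0.501847)(-648) + (0.812954)(-244) = -497.03 m.
Horizontal magnitude = √(ΔE² + ΔN²) = √(451.59² + (-497.03)²) = 671.55 m.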